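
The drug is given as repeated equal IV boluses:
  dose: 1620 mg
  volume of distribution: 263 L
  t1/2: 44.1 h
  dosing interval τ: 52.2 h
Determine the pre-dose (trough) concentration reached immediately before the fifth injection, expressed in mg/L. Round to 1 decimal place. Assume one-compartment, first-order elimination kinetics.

C₀ per dose = Dose / Vd = 1620 / 263 = 6.160 mg/L
k = ln2 / t½ = 0.693147 / 44.1 = 0.01572 h⁻¹
Fraction remaining after one interval: r = e^(−kτ) = e^(−0.01572 × 52.2) = 0.4402
Before dose 5, 4 doses have been given (aged 1τ, 2τ, 3τ, 4τ).
C_trough = C₀ × (r + r² + … + r^4) = C₀ × r(1−r^4)/(1−r)
        = 6.160 × 0.4402 × (1 − 0.03755) / (1 − 0.4402) = 4.662 mg/L

4.7 mg/L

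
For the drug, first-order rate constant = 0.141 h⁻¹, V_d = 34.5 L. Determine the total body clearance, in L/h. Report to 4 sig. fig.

CL = k × Vd = 0.141 × 34.5 = 4.865 L/h

4.865 L/h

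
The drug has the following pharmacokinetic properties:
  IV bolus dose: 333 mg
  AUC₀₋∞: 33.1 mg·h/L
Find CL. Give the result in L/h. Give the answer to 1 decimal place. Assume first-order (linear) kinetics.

10.1 L/h

CL = Dose / AUC = 333 / 33.1 = 10.06 L/h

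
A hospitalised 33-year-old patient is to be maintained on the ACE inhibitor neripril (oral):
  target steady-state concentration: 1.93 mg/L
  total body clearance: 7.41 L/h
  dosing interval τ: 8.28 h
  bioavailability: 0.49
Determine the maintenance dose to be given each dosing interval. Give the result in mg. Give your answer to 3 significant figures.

242 mg

At steady state, F × (Dose/τ) = Css × CL.
Dose = Css × CL × τ / F = 1.93 × 7.410 × 8.28 / 0.49 = 241.7 mg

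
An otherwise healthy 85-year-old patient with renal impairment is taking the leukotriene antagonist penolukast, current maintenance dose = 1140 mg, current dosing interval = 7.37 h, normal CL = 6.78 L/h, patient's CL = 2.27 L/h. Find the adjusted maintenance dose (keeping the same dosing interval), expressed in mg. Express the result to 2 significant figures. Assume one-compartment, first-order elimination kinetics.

To keep the same average steady-state level, dosing rate must scale with clearance.
CL ratio = 2.27 / 6.78 = 0.3348
New dose (same interval) = 1140 × 0.3348 = 381.7 mg

380 mg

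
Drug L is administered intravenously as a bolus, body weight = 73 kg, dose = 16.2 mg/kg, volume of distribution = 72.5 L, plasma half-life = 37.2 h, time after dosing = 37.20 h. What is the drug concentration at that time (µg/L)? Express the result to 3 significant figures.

Total dose = 16.2 × 73 = 1183 mg
C₀ = Dose / Vd = 1183 / 72.5 = 16.32 mg/L
k = ln2 / t½ = 0.693147 / 37.2 = 0.01863 h⁻¹
t / t½ = 37.20 / 37.2 = 1 half-lives
C = C₀ × (1/2)^1 = 16.32 × 0.5000 = 8.160 mg/L
Convert: 8.160 mg/L × 1000 = 8160 µg/L

8160 µg/L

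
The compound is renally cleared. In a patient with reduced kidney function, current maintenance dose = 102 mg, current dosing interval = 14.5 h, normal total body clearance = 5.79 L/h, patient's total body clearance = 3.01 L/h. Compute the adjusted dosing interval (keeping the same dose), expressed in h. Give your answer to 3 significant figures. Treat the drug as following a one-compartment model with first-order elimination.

To keep the same average steady-state level, dosing rate must scale with clearance.
CL ratio = 3.01 / 5.79 = 0.5199
New interval (same dose) = 14.5 / 0.5199 = 27.89 h

27.9 h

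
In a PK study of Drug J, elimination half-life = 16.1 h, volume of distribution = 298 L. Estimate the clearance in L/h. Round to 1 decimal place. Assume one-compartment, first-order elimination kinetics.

12.8 L/h

k = ln2 / t½ = 0.693147 / 16.1 = 0.04305 h⁻¹
CL = k × Vd = 0.04305 × 298 = 12.83 L/h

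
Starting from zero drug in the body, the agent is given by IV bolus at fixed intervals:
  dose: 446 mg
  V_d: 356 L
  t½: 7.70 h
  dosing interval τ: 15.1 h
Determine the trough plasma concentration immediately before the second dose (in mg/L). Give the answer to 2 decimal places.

0.32 mg/L

C₀ per dose = Dose / Vd = 446 / 356 = 1.253 mg/L
k = ln2 / t½ = 0.693147 / 7.70 = 0.09002 h⁻¹
Fraction remaining after one interval: r = e^(−kτ) = e^(−0.09002 × 15.1) = 0.2568
Before dose 2, 1 dose has been given (aged 1τ).
C_trough = C₀ × r = 1.253 × 0.2568 = 0.3218 mg/L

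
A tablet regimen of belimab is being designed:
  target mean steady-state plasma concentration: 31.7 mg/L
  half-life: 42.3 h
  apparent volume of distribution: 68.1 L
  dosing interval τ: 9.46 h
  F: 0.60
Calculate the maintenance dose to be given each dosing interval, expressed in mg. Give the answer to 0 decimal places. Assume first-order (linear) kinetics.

558 mg

k = ln2 / t½ = 0.693147 / 42.3 = 0.01639 h⁻¹
CL = k × Vd = 0.01639 × 68.1 = 1.116 L/h
At steady state, F × (Dose/τ) = Css × CL.
Dose = Css × CL × τ / F = 31.7 × 1.116 × 9.46 / 0.60 = 557.8 mg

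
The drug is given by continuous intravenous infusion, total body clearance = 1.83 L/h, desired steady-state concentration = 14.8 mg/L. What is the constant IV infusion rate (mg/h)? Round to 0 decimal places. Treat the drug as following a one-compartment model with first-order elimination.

27 mg/h

At steady state, infusion rate R₀ = Css × CL = 14.8 × 1.830 = 27.08 mg/h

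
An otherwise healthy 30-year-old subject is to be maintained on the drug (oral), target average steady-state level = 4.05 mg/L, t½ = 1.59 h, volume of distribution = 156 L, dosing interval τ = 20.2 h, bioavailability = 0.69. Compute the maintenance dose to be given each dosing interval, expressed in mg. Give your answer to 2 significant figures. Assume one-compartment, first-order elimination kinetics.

8100 mg

k = ln2 / t½ = 0.693147 / 1.59 = 0.4359 h⁻¹
CL = k × Vd = 0.4359 × 156 = 68.00 L/h
At steady state, F × (Dose/τ) = Css × CL.
Dose = Css × CL × τ / F = 4.05 × 68.00 × 20.2 / 0.69 = 8062 mg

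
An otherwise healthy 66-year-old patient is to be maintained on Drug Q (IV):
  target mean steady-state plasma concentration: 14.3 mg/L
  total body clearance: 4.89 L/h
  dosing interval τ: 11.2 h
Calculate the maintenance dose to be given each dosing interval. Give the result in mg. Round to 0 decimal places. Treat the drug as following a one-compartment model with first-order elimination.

783 mg

At steady state, Dose/τ = Css × CL.
Dose = Css × CL × τ = 14.3 × 4.890 × 11.2 = 783.2 mg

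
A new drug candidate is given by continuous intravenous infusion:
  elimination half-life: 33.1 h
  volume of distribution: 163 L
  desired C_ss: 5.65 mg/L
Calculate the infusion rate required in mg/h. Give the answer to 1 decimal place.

19.3 mg/h

k = ln2 / t½ = 0.693147 / 33.1 = 0.02094 h⁻¹
CL = k × Vd = 0.02094 × 163 = 3.413 L/h
At steady state, infusion rate R₀ = Css × CL = 5.65 × 3.413 = 19.28 mg/h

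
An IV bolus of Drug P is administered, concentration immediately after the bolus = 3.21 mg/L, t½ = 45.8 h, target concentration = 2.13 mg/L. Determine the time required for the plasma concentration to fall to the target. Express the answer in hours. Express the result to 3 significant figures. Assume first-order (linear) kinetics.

k = ln2 / t½ = 0.693147 / 45.8 = 0.01513 h⁻¹
t = ln(C₀ / C) / k = ln(3.210 / 2.13) / 0.01513
  = ln(1.507) / 0.01513 = 0.4101 / 0.01513 = 27.11 h

27.1 h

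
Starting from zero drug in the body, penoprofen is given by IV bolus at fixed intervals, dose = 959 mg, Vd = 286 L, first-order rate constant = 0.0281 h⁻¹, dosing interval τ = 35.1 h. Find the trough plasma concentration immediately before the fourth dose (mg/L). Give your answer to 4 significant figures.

C₀ per dose = Dose / Vd = 959 / 286 = 3.353 mg/L
Fraction remaining after one interval: r = e^(−kτ) = e^(−0.02810 × 35.1) = 0.3730
Before dose 4, 3 doses have been given (aged 1τ, 2τ, 3τ).
C_trough = C₀ × (r + r² + … + r^3) = C₀ × r(1−r^3)/(1−r)
        = 3.353 × 0.3730 × (1 − 0.05190) / (1 − 0.3730) = 1.891 mg/L

1.891 mg/L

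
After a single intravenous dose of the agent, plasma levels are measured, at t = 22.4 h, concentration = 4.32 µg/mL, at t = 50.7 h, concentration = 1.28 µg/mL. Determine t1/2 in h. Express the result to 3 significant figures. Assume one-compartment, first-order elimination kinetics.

k = ln(C₁/C₂) / (t₂ − t₁) = ln(4.32/1.28) / (50.7 − 22.4)
  = 1.216 / 28.30 = 0.04297 h⁻¹
t½ = ln2 / k = 0.693147 / 0.04297 = 16.13 h

16.1 h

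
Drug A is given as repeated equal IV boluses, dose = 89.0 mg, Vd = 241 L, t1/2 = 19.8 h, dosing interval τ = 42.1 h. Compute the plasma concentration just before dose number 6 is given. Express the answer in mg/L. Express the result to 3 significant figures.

0.110 mg/L

C₀ per dose = Dose / Vd = 89.0 / 241 = 0.3693 mg/L
k = ln2 / t½ = 0.693147 / 19.8 = 0.03501 h⁻¹
Fraction remaining after one interval: r = e^(−kτ) = e^(−0.03501 × 42.1) = 0.2290
Before dose 6, 5 doses have been given (aged 1τ, 2τ, 3τ, 4τ, 5τ).
C_trough = C₀ × (r + r² + … + r^5) = C₀ × r(1−r^5)/(1−r)
        = 0.3693 × 0.2290 × (1 − 0.0006298) / (1 − 0.2290) = 0.1096 mg/L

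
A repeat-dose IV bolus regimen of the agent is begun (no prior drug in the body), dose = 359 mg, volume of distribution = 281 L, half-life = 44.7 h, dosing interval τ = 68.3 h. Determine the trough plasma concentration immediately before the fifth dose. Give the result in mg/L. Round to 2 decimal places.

C₀ per dose = Dose / Vd = 359 / 281 = 1.278 mg/L
k = ln2 / t½ = 0.693147 / 44.7 = 0.01551 h⁻¹
Fraction remaining after one interval: r = e^(−kτ) = e^(−0.01551 × 68.3) = 0.3467
Before dose 5, 4 doses have been given (aged 1τ, 2τ, 3τ, 4τ).
C_trough = C₀ × (r + r² + … + r^4) = C₀ × r(1−r^4)/(1−r)
        = 1.278 × 0.3467 × (1 − 0.01445) / (1 − 0.3467) = 0.6684 mg/L

0.67 mg/L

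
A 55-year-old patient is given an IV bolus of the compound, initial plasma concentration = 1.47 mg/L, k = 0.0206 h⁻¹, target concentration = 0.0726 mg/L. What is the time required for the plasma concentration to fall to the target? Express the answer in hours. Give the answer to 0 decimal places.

146 h

t = ln(C₀ / C) / k = ln(1.470 / 0.0726) / 0.02060
  = ln(20.25) / 0.02060 = 3.008 / 0.02060 = 146.0 h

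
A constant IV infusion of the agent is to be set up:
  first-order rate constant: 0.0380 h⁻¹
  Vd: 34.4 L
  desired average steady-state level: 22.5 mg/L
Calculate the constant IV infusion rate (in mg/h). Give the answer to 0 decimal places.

CL = k × Vd = 0.03800 × 34.4 = 1.307 L/h
At steady state, infusion rate R₀ = Css × CL = 22.5 × 1.307 = 29.41 mg/h

29 mg/h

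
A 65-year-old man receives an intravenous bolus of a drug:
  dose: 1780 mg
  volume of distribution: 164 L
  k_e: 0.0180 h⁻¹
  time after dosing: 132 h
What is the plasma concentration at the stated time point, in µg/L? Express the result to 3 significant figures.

C₀ = Dose / Vd = 1780 / 164 = 10.85 mg/L
C = C₀ · e^(−k·t) = 10.85 × e^(−0.01800 × 132)
  = 10.85 × 0.09292 = 1.008 mg/L
Convert: 1.008 mg/L × 1000 = 1008 µg/L

1010 µg/L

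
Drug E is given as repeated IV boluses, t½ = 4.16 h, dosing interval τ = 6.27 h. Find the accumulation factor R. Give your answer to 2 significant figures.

1.5

k = ln2 / t½ = 0.693147 / 4.16 = 0.1666 h⁻¹
e^(−kτ) = e^(−0.1666 × 6.27) = 0.3518
Accumulation ratio R = 1 / (1 − e^(−kτ)) = 1 / (1 − 0.3518) = 1.543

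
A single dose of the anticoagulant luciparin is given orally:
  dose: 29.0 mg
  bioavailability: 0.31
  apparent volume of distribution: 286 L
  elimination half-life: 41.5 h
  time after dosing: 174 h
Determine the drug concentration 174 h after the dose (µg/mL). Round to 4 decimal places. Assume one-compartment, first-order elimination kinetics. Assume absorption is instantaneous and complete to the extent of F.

Amount reaching circulation = F × Dose = 0.31 × 29.00 = 8.990 mg
C₀ = F·Dose / Vd = 8.990 / 286 = 0.03143 mg/L
k = ln2 / t½ = 0.693147 / 41.5 = 0.01670 h⁻¹
C = C₀ · e^(−k·t) = 0.03143 × e^(−0.01670 × 174)
  = 0.03143 × 0.05471 = 0.001720 mg/L
(0.001720 mg/L = 0.001720 µg/mL)

0.0017 µg/mL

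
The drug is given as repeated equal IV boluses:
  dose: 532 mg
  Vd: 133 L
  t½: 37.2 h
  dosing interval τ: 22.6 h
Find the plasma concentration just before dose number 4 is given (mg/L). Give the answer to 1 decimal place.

C₀ per dose = Dose / Vd = 532 / 133 = 4.000 mg/L
k = ln2 / t½ = 0.693147 / 37.2 = 0.01863 h⁻¹
Fraction remaining after one interval: r = e^(−kτ) = e^(−0.01863 × 22.6) = 0.6564
Before dose 4, 3 doses have been given (aged 1τ, 2τ, 3τ).
C_trough = C₀ × (r + r² + … + r^3) = C₀ × r(1−r^3)/(1−r)
        = 4.000 × 0.6564 × (1 − 0.2828) / (1 − 0.6564) = 5.480 mg/L

5.5 mg/L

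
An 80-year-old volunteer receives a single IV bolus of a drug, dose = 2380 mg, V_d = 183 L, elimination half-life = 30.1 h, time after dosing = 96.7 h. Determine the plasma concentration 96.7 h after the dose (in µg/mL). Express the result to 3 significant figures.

C₀ = Dose / Vd = 2380 / 183 = 13.01 mg/L
k = ln2 / t½ = 0.693147 / 30.1 = 0.02303 h⁻¹
C = C₀ · e^(−k·t) = 13.01 × e^(−0.02303 × 96.7)
  = 13.01 × 0.1079 = 1.404 mg/L
(1.404 mg/L = 1.404 µg/mL)

1.40 µg/mL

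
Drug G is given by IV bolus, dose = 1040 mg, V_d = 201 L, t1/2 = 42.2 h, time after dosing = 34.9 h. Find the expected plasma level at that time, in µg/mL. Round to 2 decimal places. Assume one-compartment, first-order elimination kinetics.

C₀ = Dose / Vd = 1040 / 201 = 5.174 mg/L
k = ln2 / t½ = 0.693147 / 42.2 = 0.01643 h⁻¹
C = C₀ · e^(−k·t) = 5.174 × e^(−0.01643 × 34.9)
  = 5.174 × 0.5636 = 2.916 mg/L
(2.916 mg/L = 2.916 µg/mL)

2.92 µg/mL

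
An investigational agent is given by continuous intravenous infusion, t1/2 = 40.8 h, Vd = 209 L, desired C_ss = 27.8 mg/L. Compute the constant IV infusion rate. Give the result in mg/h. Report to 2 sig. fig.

99 mg/h

k = ln2 / t½ = 0.693147 / 40.8 = 0.01699 h⁻¹
CL = k × Vd = 0.01699 × 209 = 3.551 L/h
At steady state, infusion rate R₀ = Css × CL = 27.8 × 3.551 = 98.72 mg/h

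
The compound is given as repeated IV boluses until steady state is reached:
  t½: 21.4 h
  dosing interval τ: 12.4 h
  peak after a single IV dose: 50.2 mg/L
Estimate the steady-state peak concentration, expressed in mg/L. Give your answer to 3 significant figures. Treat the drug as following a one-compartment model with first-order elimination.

k = ln2 / t½ = 0.693147 / 21.4 = 0.03239 h⁻¹
e^(−kτ) = e^(−0.03239 × 12.4) = 0.6692
Accumulation ratio R = 1 / (1 − e^(−kτ)) = 1 / (1 − 0.6692) = 3.023
Steady-state peak = C₀ × R = 50.2 × 3.023 = 151.8 mg/L

152 mg/L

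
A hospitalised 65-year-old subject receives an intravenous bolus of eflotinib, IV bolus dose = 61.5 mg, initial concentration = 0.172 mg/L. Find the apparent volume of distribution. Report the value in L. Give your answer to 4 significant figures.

357.6 L

Vd = Dose / C₀ = 61.50 / 0.172 = 357.6 L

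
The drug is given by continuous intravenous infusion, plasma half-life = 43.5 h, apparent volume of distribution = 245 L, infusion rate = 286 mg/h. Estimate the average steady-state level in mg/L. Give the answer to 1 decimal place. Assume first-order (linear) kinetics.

73.3 mg/L

k = ln2 / t½ = 0.693147 / 43.5 = 0.01593 h⁻¹
CL = k × Vd = 0.01593 × 245 = 3.903 L/h
At steady state Css = R₀ / CL = 286 / 3.903 = 73.28 mg/L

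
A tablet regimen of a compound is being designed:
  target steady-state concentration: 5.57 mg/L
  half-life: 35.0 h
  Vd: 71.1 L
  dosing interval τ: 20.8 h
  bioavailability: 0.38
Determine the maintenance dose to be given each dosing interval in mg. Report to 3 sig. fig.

k = ln2 / t½ = 0.693147 / 35.0 = 0.01980 h⁻¹
CL = k × Vd = 0.01980 × 71.1 = 1.408 L/h
At steady state, F × (Dose/τ) = Css × CL.
Dose = Css × CL × τ / F = 5.57 × 1.408 × 20.8 / 0.38 = 429.3 mg

429 mg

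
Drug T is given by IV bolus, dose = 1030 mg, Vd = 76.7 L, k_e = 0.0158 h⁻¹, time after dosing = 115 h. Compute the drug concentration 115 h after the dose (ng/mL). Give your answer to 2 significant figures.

C₀ = Dose / Vd = 1030 / 76.7 = 13.43 mg/L
C = C₀ · e^(−k·t) = 13.43 × e^(−0.01580 × 115)
  = 13.43 × 0.1625 = 2.182 mg/L
Convert: 2.182 mg/L × 1000 = 2182 ng/mL

2200 ng/mL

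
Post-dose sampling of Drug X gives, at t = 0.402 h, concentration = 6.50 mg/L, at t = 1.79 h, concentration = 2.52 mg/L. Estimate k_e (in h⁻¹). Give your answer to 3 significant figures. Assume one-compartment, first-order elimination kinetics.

0.683 h⁻¹

k = ln(C₁/C₂) / (t₂ − t₁) = ln(6.50/2.52) / (1.79 − 0.402)
  = 0.9475 / 1.388 = 0.6826 h⁻¹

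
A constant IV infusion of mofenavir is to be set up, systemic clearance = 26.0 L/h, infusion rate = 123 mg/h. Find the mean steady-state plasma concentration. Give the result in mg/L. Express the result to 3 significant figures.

At steady state Css = R₀ / CL = 123 / 26.00 = 4.731 mg/L

4.73 mg/L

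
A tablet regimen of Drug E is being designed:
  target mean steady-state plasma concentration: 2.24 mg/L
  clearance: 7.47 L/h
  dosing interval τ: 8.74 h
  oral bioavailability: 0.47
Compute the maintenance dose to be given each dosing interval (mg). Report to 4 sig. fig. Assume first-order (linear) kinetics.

311.2 mg

At steady state, F × (Dose/τ) = Css × CL.
Dose = Css × CL × τ / F = 2.24 × 7.470 × 8.74 / 0.47 = 311.2 mg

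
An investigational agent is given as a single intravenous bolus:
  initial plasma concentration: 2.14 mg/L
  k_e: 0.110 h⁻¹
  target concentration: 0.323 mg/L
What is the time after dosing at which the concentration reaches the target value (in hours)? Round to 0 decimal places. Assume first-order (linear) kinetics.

t = ln(C₀ / C) / k = ln(2.140 / 0.323) / 0.1100
  = ln(6.625) / 0.1100 = 1.891 / 0.1100 = 17.19 h

17 h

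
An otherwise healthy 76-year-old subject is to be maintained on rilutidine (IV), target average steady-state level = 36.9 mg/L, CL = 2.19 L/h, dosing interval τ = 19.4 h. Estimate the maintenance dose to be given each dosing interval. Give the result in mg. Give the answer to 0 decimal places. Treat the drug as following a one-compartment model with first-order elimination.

At steady state, Dose/τ = Css × CL.
Dose = Css × CL × τ = 36.9 × 2.190 × 19.4 = 1568 mg

1568 mg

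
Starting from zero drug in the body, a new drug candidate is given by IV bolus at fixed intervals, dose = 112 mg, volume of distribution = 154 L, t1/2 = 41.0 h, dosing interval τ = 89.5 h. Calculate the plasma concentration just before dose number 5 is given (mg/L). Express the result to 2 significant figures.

C₀ per dose = Dose / Vd = 112 / 154 = 0.7273 mg/L
k = ln2 / t½ = 0.693147 / 41.0 = 0.01691 h⁻¹
Fraction remaining after one interval: r = e^(−kτ) = e^(−0.01691 × 89.5) = 0.2202
Before dose 5, 4 doses have been given (aged 1τ, 2τ, 3τ, 4τ).
C_trough = C₀ × (r + r² + … + r^4) = C₀ × r(1−r^4)/(1−r)
        = 0.7273 × 0.2202 × (1 − 0.002351) / (1 − 0.2202) = 0.2049 mg/L

0.20 mg/L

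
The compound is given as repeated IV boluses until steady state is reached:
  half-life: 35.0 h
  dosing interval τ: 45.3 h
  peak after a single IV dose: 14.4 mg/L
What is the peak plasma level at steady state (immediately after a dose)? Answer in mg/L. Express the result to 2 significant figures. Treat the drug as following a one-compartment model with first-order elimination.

k = ln2 / t½ = 0.693147 / 35.0 = 0.01980 h⁻¹
e^(−kτ) = e^(−0.01980 × 45.3) = 0.4078
Accumulation ratio R = 1 / (1 − e^(−kτ)) = 1 / (1 − 0.4078) = 1.689
Steady-state peak = C₀ × R = 14.4 × 1.689 = 24.32 mg/L

24 mg/L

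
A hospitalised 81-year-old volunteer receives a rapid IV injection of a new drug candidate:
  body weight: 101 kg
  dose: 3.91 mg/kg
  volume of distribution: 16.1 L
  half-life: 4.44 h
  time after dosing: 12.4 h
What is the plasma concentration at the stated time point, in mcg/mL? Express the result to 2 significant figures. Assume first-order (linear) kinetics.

3.5 mcg/mL

Total dose = 3.91 × 101 = 394.9 mg
C₀ = Dose / Vd = 394.9 / 16.1 = 24.53 mg/L
k = ln2 / t½ = 0.693147 / 4.44 = 0.1561 h⁻¹
C = C₀ · e^(−k·t) = 24.53 × e^(−0.1561 × 12.4)
  = 24.53 × 0.1443 = 3.540 mg/L
(3.540 mg/L = 3.540 mcg/mL)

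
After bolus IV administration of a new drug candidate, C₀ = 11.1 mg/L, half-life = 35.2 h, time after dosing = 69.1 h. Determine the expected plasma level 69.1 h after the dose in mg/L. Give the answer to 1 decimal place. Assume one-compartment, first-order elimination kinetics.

2.8 mg/L

k = ln2 / t½ = 0.693147 / 35.2 = 0.01969 h⁻¹
C = C₀ · e^(−k·t) = 11.10 × e^(−0.01969 × 69.1)
  = 11.10 × 0.2565 = 2.847 mg/L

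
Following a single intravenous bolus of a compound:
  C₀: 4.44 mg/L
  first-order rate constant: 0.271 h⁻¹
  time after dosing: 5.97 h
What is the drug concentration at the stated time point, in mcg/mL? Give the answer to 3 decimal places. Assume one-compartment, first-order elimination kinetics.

0.881 mcg/mL

C = C₀ · e^(−k·t) = 4.440 × e^(−0.2710 × 5.97)
  = 4.440 × 0.1983 = 0.8805 mg/L
(0.8805 mg/L = 0.8805 mcg/mL)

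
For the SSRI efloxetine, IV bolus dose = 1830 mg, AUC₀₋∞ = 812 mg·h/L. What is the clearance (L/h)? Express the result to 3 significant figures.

CL = Dose / AUC = 1830 / 812 = 2.254 L/h

2.25 L/h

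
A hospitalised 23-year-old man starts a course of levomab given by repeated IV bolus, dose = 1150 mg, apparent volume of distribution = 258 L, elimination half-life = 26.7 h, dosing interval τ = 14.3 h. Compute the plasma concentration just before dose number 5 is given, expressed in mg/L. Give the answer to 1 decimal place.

7.7 mg/L

C₀ per dose = Dose / Vd = 1150 / 258 = 4.457 mg/L
k = ln2 / t½ = 0.693147 / 26.7 = 0.02596 h⁻¹
Fraction remaining after one interval: r = e^(−kτ) = e^(−0.02596 × 14.3) = 0.6899
Before dose 5, 4 doses have been given (aged 1τ, 2τ, 3τ, 4τ).
C_trough = C₀ × (r + r² + … + r^4) = C₀ × r(1−r^4)/(1−r)
        = 4.457 × 0.6899 × (1 − 0.2265) / (1 − 0.6899) = 7.670 mg/L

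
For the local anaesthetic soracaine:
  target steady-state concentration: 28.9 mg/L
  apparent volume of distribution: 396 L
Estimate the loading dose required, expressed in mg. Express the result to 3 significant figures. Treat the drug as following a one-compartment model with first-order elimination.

11400 mg

LD = Css × Vd = 28.9 × 396 = 11440 mg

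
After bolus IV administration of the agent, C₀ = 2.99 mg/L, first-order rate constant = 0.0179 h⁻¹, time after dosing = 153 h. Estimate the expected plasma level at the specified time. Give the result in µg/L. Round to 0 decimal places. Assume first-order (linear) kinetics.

C = C₀ · e^(−k·t) = 2.990 × e^(−0.01790 × 153)
  = 2.990 × 0.06465 = 0.1933 mg/L
Convert: 0.1933 mg/L × 1000 = 193.3 µg/L

193 µg/L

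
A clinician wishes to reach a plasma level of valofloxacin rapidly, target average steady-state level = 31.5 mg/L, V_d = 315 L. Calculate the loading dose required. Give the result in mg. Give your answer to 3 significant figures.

9920 mg

LD = Css × Vd = 31.5 × 315 = 9923 mg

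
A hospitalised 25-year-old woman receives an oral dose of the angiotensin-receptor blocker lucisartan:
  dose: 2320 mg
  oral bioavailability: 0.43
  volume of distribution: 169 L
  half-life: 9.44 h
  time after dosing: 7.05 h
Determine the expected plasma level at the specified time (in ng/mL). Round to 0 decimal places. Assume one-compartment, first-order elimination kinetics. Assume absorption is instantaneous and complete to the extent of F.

Amount reaching circulation = F × Dose = 0.43 × 2320 = 997.6 mg
C₀ = F·Dose / Vd = 997.6 / 169 = 5.903 mg/L
k = ln2 / t½ = 0.693147 / 9.44 = 0.07343 h⁻¹
C = C₀ · e^(−k·t) = 5.903 × e^(−0.07343 × 7.05)
  = 5.903 × 0.5959 = 3.518 mg/L
Convert: 3.518 mg/L × 1000 = 3518 ng/mL

3518 ng/mL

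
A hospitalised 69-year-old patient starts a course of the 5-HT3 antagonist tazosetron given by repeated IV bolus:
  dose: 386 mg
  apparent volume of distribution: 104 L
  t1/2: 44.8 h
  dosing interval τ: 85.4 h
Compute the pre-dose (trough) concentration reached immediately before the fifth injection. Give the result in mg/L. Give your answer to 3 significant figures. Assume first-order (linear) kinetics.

1.34 mg/L

C₀ per dose = Dose / Vd = 386 / 104 = 3.712 mg/L
k = ln2 / t½ = 0.693147 / 44.8 = 0.01547 h⁻¹
Fraction remaining after one interval: r = e^(−kτ) = e^(−0.01547 × 85.4) = 0.2668
Before dose 5, 4 doses have been given (aged 1τ, 2τ, 3τ, 4τ).
C_trough = C₀ × (r + r² + … + r^4) = C₀ × r(1−r^4)/(1−r)
        = 3.712 × 0.2668 × (1 − 0.005067) / (1 − 0.2668) = 1.344 mg/L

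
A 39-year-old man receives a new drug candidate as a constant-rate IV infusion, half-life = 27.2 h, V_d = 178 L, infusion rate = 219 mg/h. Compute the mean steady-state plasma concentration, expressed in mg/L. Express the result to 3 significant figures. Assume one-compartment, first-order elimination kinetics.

k = ln2 / t½ = 0.693147 / 27.2 = 0.02548 h⁻¹
CL = k × Vd = 0.02548 × 178 = 4.535 L/h
At steady state Css = R₀ / CL = 219 / 4.535 = 48.29 mg/L

48.3 mg/L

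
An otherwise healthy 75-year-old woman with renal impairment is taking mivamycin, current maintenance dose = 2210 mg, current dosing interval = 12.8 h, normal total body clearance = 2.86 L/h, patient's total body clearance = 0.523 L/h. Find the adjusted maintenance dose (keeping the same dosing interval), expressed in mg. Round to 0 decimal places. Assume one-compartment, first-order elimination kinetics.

To keep the same average steady-state level, dosing rate must scale with clearance.
CL ratio = 0.523 / 2.86 = 0.1829
New dose (same interval) = 2210 × 0.1829 = 404.2 mg

404 mg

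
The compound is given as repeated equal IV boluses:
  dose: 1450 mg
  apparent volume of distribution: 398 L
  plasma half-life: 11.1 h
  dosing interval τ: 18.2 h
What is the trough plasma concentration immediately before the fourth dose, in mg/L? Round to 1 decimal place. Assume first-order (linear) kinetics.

C₀ per dose = Dose / Vd = 1450 / 398 = 3.643 mg/L
k = ln2 / t½ = 0.693147 / 11.1 = 0.06245 h⁻¹
Fraction remaining after one interval: r = e^(−kτ) = e^(−0.06245 × 18.2) = 0.3209
Before dose 4, 3 doses have been given (aged 1τ, 2τ, 3τ).
C_trough = C₀ × (r + r² + … + r^3) = C₀ × r(1−r^3)/(1−r)
        = 3.643 × 0.3209 × (1 − 0.03305) / (1 − 0.3209) = 1.665 mg/L

1.7 mg/L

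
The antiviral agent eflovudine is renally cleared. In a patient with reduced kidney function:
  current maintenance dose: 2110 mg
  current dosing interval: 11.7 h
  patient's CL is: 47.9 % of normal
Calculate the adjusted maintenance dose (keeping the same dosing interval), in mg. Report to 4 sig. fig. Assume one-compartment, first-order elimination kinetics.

1011 mg

To keep the same average steady-state level, dosing rate must scale with clearance.
CL ratio = 47.9 / 100 = 0.4790
New dose (same interval) = 2110 × 0.4790 = 1011 mg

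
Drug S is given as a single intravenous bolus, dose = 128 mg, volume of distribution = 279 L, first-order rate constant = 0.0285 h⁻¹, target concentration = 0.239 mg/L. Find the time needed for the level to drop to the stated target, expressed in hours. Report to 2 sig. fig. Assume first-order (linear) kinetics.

23 h

C₀ = Dose / Vd = 128.0 / 279 = 0.4588 mg/L
t = ln(C₀ / C) / k = ln(0.4588 / 0.239) / 0.02850
  = ln(1.920) / 0.02850 = 0.6523 / 0.02850 = 22.89 h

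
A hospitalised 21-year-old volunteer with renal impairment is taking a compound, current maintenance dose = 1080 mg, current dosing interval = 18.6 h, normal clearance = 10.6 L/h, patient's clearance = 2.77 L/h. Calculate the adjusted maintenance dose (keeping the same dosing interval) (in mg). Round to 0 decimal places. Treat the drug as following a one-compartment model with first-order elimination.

To keep the same average steady-state level, dosing rate must scale with clearance.
CL ratio = 2.77 / 10.6 = 0.2613
New dose (same interval) = 1080 × 0.2613 = 282.2 mg

282 mg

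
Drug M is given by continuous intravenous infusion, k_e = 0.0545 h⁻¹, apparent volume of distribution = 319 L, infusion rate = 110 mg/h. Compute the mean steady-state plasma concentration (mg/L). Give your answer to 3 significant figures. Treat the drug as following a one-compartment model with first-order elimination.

CL = k × Vd = 0.05450 × 319 = 17.39 L/h
At steady state Css = R₀ / CL = 110 / 17.39 = 6.325 mg/L

6.33 mg/L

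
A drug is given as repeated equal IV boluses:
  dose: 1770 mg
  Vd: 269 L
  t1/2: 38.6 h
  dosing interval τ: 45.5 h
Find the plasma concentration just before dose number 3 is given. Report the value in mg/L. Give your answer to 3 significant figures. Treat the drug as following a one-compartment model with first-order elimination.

4.19 mg/L

C₀ per dose = Dose / Vd = 1770 / 269 = 6.580 mg/L
k = ln2 / t½ = 0.693147 / 38.6 = 0.01796 h⁻¹
Fraction remaining after one interval: r = e^(−kτ) = e^(−0.01796 × 45.5) = 0.4417
Before dose 3, 2 doses have been given (aged 1τ, 2τ).
C_trough = C₀ × (r + r²) = 6.580 × (0.4417 + 0.1951) = 4.190 mg/L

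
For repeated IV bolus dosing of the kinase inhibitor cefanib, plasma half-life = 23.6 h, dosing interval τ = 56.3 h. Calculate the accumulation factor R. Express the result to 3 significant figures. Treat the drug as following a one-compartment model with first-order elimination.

1.24

k = ln2 / t½ = 0.693147 / 23.6 = 0.02937 h⁻¹
e^(−kτ) = e^(−0.02937 × 56.3) = 0.1914
Accumulation ratio R = 1 / (1 − e^(−kτ)) = 1 / (1 − 0.1914) = 1.237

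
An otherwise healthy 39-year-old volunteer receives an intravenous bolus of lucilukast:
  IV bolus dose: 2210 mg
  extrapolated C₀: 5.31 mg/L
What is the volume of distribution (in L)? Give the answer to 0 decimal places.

416 L

Vd = Dose / C₀ = 2210 / 5.31 = 416.2 L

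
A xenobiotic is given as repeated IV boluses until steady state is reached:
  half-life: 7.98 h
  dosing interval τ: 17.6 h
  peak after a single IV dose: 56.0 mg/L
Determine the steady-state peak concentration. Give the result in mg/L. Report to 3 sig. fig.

71.5 mg/L

k = ln2 / t½ = 0.693147 / 7.98 = 0.08686 h⁻¹
e^(−kτ) = e^(−0.08686 × 17.6) = 0.2168
Accumulation ratio R = 1 / (1 − e^(−kτ)) = 1 / (1 − 0.2168) = 1.277
Steady-state peak = C₀ × R = 56.0 × 1.277 = 71.51 mg/L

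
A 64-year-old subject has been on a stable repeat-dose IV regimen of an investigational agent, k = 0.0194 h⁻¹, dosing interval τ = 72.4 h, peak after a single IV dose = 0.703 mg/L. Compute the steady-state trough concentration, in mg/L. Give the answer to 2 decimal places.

0.23 mg/L

e^(−kτ) = e^(−0.01940 × 72.4) = 0.2455
Accumulation ratio R = 1 / (1 − e^(−kτ)) = 1 / (1 − 0.2455) = 1.325
Steady-state trough = C₀ × R × e^(−kτ) = 0.703 × 1.325 × 0.2455 = 0.2287 mg/L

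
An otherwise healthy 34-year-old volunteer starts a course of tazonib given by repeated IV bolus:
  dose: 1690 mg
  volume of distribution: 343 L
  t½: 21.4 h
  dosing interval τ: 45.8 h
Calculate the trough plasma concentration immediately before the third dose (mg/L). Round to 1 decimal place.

C₀ per dose = Dose / Vd = 1690 / 343 = 4.927 mg/L
k = ln2 / t½ = 0.693147 / 21.4 = 0.03239 h⁻¹
Fraction remaining after one interval: r = e^(−kτ) = e^(−0.03239 × 45.8) = 0.2269
Before dose 3, 2 doses have been given (aged 1τ, 2τ).
C_trough = C₀ × (r + r²) = 4.927 × (0.2269 + 0.05148) = 1.372 mg/L

1.4 mg/L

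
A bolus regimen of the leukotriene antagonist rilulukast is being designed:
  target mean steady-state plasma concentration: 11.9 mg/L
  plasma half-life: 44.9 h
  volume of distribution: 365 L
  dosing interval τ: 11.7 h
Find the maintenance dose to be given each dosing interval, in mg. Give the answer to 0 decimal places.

k = ln2 / t½ = 0.693147 / 44.9 = 0.01544 h⁻¹
CL = k × Vd = 0.01544 × 365 = 5.636 L/h
At steady state, Dose/τ = Css × CL.
Dose = Css × CL × τ = 11.9 × 5.636 × 11.7 = 784.7 mg

785 mg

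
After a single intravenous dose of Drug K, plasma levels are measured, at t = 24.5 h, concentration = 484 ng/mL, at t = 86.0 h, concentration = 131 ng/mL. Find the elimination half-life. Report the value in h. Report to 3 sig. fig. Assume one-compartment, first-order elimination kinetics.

k = ln(C₁/C₂) / (t₂ − t₁) = ln(484/131) / (86.0 − 24.5)
  = 1.307 / 61.50 = 0.02125 h⁻¹
t½ = ln2 / k = 0.693147 / 0.02125 = 32.62 h

32.6 h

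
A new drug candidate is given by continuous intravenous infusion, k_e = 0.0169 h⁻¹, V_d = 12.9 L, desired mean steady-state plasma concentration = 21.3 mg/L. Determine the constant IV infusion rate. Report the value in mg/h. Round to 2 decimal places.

4.64 mg/h

CL = k × Vd = 0.01690 × 12.9 = 0.2180 L/h
At steady state, infusion rate R₀ = Css × CL = 21.3 × 0.2180 = 4.643 mg/h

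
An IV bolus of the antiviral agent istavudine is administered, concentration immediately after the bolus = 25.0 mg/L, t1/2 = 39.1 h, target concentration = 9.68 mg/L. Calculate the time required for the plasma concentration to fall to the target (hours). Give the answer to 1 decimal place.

k = ln2 / t½ = 0.693147 / 39.1 = 0.01773 h⁻¹
t = ln(C₀ / C) / k = ln(25.00 / 9.68) / 0.01773
  = ln(2.583) / 0.01773 = 0.9490 / 0.01773 = 53.53 h

53.5 h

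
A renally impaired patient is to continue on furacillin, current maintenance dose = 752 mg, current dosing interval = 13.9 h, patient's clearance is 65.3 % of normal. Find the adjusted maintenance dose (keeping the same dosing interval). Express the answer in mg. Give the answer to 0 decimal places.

491 mg

To keep the same average steady-state level, dosing rate must scale with clearance.
CL ratio = 65.3 / 100 = 0.6530
New dose (same interval) = 752 × 0.6530 = 491.1 mg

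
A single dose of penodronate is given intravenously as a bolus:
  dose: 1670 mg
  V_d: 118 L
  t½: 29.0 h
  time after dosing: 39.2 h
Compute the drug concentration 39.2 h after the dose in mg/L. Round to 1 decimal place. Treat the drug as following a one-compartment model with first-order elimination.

C₀ = Dose / Vd = 1670 / 118 = 14.15 mg/L
k = ln2 / t½ = 0.693147 / 29.0 = 0.02390 h⁻¹
C = C₀ · e^(−k·t) = 14.15 × e^(−0.02390 × 39.2)
  = 14.15 × 0.3918 = 5.544 mg/L

5.5 mg/L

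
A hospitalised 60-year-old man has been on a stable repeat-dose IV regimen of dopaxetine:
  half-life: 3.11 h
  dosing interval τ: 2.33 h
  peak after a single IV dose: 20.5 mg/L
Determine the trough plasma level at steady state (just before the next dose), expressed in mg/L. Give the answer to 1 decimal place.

k = ln2 / t½ = 0.693147 / 3.11 = 0.2229 h⁻¹
e^(−kτ) = e^(−0.2229 × 2.33) = 0.5949
Accumulation ratio R = 1 / (1 − e^(−kτ)) = 1 / (1 − 0.5949) = 2.469
Steady-state trough = C₀ × R × e^(−kτ) = 20.5 × 2.469 × 0.5949 = 30.11 mg/L

30.1 mg/L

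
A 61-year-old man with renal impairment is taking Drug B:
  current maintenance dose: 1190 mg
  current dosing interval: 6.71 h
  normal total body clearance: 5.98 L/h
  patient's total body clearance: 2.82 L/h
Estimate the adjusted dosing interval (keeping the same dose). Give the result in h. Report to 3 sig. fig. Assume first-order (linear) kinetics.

To keep the same average steady-state level, dosing rate must scale with clearance.
CL ratio = 2.82 / 5.98 = 0.4716
New interval (same dose) = 6.71 / 0.4716 = 14.23 h

14.2 h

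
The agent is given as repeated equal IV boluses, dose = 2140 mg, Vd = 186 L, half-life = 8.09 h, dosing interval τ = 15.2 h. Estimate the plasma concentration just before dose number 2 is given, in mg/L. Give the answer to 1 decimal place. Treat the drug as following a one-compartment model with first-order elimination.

3.1 mg/L

C₀ per dose = Dose / Vd = 2140 / 186 = 11.51 mg/L
k = ln2 / t½ = 0.693147 / 8.09 = 0.08568 h⁻¹
Fraction remaining after one interval: r = e^(−kτ) = e^(−0.08568 × 15.2) = 0.2719
Before dose 2, 1 dose has been given (aged 1τ).
C_trough = C₀ × r = 11.51 × 0.2719 = 3.130 mg/L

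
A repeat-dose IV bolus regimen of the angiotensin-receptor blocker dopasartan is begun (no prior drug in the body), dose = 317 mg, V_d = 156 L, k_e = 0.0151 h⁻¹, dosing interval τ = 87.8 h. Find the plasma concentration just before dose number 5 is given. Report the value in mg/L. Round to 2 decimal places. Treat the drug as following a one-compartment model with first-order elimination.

C₀ per dose = Dose / Vd = 317 / 156 = 2.032 mg/L
Fraction remaining after one interval: r = e^(−kτ) = e^(−0.01510 × 87.8) = 0.2656
Before dose 5, 4 doses have been given (aged 1τ, 2τ, 3τ, 4τ).
C_trough = C₀ × (r + r² + … + r^4) = C₀ × r(1−r^4)/(1−r)
        = 2.032 × 0.2656 × (1 − 0.004976) / (1 − 0.2656) = 0.7312 mg/L

0.73 mg/L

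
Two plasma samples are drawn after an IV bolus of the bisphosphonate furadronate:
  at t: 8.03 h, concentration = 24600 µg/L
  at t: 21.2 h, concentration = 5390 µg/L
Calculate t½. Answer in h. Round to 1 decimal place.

6.0 h

k = ln(C₁/C₂) / (t₂ − t₁) = ln(24600/5390) / (21.2 − 8.03)
  = 1.518 / 13.17 = 0.1153 h⁻¹
t½ = ln2 / k = 0.693147 / 0.1153 = 6.012 h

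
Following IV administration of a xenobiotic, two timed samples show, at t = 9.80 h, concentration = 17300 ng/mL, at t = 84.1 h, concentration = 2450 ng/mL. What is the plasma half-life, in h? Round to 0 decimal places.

k = ln(C₁/C₂) / (t₂ − t₁) = ln(17300/2450) / (84.1 − 9.80)
  = 1.955 / 74.30 = 0.02631 h⁻¹
t½ = ln2 / k = 0.693147 / 0.02631 = 26.35 h

26 h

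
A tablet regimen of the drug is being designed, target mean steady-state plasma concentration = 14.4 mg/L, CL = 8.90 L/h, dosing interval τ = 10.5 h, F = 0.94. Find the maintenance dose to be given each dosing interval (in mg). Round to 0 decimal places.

1432 mg

At steady state, F × (Dose/τ) = Css × CL.
Dose = Css × CL × τ / F = 14.4 × 8.900 × 10.5 / 0.94 = 1432 mg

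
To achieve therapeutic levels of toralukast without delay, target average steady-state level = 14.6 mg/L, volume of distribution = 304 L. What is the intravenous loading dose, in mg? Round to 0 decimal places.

4438 mg

LD = Css × Vd = 14.6 × 304 = 4438 mg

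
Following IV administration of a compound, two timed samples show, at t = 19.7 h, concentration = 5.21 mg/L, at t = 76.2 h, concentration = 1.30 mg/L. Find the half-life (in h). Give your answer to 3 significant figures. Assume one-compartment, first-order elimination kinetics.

28.2 h

k = ln(C₁/C₂) / (t₂ − t₁) = ln(5.21/1.30) / (76.2 − 19.7)
  = 1.388 / 56.50 = 0.02457 h⁻¹
t½ = ln2 / k = 0.693147 / 0.02457 = 28.21 h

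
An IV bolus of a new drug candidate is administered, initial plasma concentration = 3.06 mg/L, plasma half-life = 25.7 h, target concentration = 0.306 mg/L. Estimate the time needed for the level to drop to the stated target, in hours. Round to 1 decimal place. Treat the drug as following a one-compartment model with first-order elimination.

k = ln2 / t½ = 0.693147 / 25.7 = 0.02697 h⁻¹
t = ln(C₀ / C) / k = ln(3.060 / 0.306) / 0.02697
  = ln(10.00) / 0.02697 = 2.303 / 0.02697 = 85.39 h

85.4 h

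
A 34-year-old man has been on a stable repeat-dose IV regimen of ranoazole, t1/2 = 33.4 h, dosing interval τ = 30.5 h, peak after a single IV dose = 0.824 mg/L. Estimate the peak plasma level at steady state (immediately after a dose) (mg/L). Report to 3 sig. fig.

k = ln2 / t½ = 0.693147 / 33.4 = 0.02075 h⁻¹
e^(−kτ) = e^(−0.02075 × 30.5) = 0.5311
Accumulation ratio R = 1 / (1 − e^(−kτ)) = 1 / (1 − 0.5311) = 2.133
Steady-state peak = C₀ × R = 0.824 × 2.133 = 1.758 mg/L

1.76 mg/L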